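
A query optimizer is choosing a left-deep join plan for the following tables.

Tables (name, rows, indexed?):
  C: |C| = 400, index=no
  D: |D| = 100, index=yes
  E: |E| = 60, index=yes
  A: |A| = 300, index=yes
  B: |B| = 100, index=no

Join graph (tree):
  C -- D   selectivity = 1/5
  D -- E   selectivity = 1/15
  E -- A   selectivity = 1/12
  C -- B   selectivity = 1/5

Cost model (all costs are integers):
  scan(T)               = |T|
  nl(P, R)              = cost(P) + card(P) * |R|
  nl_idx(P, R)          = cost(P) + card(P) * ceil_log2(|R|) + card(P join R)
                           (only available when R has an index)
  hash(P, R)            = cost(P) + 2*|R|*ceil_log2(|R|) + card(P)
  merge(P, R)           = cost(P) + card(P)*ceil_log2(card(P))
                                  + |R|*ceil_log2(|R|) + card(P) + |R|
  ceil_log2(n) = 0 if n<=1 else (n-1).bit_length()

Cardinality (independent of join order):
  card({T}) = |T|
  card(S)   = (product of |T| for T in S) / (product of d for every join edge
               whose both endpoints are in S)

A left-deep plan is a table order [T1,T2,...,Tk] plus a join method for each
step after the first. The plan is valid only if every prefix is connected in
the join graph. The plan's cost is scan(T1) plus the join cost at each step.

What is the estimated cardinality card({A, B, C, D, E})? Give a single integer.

Tables in S: A(300), B(100), C(400), D(100), E(60)
Edges inside S: C-D(d=5), D-E(d=15), E-A(d=12), C-B(d=5)
numerator = 300 * 100 * 400 * 100 * 60 = 72000000000
denominator = 5 * 15 * 12 * 5 = 4500
card(S) = 72000000000 / 4500 = 16000000

16000000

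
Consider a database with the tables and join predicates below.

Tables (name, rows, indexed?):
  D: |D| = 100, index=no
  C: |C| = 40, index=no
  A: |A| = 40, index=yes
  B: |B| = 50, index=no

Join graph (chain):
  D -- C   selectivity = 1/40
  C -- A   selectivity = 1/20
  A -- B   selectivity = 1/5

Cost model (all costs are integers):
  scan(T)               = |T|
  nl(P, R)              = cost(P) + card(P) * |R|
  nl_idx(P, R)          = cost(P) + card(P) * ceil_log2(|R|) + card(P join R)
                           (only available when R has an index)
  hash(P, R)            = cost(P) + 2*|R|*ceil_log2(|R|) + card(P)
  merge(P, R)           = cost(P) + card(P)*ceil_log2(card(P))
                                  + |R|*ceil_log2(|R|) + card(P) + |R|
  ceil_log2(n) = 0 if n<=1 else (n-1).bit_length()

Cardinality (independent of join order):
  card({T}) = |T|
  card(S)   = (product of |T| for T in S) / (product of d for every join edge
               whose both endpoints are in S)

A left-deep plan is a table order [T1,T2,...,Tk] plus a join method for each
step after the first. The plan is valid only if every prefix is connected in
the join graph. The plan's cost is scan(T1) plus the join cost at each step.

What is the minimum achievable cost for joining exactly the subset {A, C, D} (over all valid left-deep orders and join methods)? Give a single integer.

1260

Selinger DP over subsets of {A,C,D}:
  {D}: scan cost=100, card=100
  {C}: scan cost=40, card=40
  {A}: scan cost=40, card=40
  {CD}: card=100; try (C,hash)→680, (D,merge)→1120, (C,merge)→1180, (D,hash)→1480, (D,nl)→4040, (C,nl)→4100; best=680 via (C,hash)
  {AC}: card=80; try (A,nl_idx)→360, (C,hash)→560, (A,hash)→560, (C,merge)→600, (A,merge)→600, (C,nl)→1640 …(+1); best=360 via (A,nl_idx)
  {ACD}: card=200; try (A,hash)→1260, (A,nl_idx)→1480, (A,merge)→1760, (D,merge)→1800, (D,hash)→1840, (A,nl)→4680 …(+1); best=1260 via (A,hash)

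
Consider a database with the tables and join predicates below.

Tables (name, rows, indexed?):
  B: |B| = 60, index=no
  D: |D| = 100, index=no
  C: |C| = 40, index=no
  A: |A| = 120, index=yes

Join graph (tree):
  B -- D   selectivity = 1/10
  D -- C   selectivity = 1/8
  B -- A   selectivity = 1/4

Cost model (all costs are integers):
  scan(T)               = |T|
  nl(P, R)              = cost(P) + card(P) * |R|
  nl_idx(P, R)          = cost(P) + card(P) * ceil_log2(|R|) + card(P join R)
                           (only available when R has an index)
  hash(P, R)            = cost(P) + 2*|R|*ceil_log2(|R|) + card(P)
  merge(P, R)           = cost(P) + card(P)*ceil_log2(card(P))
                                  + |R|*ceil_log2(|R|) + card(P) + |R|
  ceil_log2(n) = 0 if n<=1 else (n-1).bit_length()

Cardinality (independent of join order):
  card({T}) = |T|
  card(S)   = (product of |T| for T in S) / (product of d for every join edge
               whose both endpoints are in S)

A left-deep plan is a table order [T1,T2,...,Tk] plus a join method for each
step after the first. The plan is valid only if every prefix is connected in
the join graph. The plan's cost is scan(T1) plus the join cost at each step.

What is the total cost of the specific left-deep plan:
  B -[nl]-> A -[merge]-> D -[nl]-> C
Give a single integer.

step 1: scan B: cost=60, card=60
step 2: join A via nl
    card(P join A) = 60*120/(4) = 1800
    cost = 60 + 60*120 = 7260
step 3: join D via merge
    card(P join D) = 1800*100/(10) = 18000
    cost = 7260 + 1800*11 + 100*7 + 1800 + 100 = 29660
step 4: join C via nl
    card(P join C) = 18000*40/(8) = 90000
    cost = 29660 + 18000*40 = 749660

749660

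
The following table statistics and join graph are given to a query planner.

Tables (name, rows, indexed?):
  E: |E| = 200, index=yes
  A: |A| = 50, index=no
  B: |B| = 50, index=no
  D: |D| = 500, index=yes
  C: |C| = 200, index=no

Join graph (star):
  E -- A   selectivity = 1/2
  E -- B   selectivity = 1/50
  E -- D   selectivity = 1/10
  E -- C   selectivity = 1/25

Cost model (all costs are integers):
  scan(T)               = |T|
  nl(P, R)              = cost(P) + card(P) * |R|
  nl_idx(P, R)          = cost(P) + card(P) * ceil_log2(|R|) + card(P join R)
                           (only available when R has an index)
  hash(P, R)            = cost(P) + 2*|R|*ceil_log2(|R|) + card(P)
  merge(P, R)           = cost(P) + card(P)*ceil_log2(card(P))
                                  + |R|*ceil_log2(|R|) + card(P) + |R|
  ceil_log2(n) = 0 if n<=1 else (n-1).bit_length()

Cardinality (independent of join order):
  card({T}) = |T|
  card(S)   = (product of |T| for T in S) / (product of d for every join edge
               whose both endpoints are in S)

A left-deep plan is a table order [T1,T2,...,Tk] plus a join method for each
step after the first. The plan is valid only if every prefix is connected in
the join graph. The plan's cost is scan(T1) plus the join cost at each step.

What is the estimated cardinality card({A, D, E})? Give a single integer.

250000

Tables in S: A(50), D(500), E(200)
Edges inside S: E-A(d=2), E-D(d=10)
numerator = 50 * 500 * 200 = 5000000
denominator = 2 * 10 = 20
card(S) = 5000000 / 20 = 250000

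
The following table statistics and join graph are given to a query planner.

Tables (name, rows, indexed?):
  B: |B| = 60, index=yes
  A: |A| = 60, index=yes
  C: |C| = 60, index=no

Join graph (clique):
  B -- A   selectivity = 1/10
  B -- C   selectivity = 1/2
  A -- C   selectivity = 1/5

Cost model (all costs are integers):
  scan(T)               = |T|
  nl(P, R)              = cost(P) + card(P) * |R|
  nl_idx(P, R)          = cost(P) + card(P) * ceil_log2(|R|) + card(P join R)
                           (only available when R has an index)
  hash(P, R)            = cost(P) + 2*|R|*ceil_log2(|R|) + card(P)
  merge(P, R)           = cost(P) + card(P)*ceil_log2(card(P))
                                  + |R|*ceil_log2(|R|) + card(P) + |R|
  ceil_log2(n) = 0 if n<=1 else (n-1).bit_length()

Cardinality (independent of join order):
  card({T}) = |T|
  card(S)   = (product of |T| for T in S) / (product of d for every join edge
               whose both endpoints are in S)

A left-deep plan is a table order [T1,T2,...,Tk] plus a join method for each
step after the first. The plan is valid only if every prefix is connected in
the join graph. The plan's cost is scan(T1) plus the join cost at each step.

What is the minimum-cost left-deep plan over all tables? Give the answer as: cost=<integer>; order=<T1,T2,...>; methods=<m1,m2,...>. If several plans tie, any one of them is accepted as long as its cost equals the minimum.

Selinger DP (subsets sized 1..n):
  {B}: scan cost=60, card=60
  {A}: scan cost=60, card=60
  {C}: scan cost=60, card=60
  {AB}: card=360; try (B,nl_idx)→780, (A,nl_idx)→780, (B,hash)→840, (A,hash)→840, (B,merge)→900, (A,merge)→900 …(+2); best=780 via (B,nl_idx)
  {BC}: card=1800; try (C,hash)→840, (B,hash)→840, (C,merge)→900, (B,merge)→900, (B,nl_idx)→2220, (C,nl)→3660 …(+1); best=840 via (C,hash)
  {AC}: card=720; try (C,hash)→840, (A,hash)→840, (C,merge)→900, (A,merge)→900, (A,nl_idx)→1140, (C,nl)→3660 …(+1); best=840 via (C,hash)
  {ABC}: card=2160; try (C,hash)→1860, (B,hash)→2280, (A,hash)→3360, (C,merge)→4800, (B,nl_idx)→7320, (B,merge)→9180 …(+5); best=1860 via (C,hash)

cost=1860; order=A,B,C; methods=nl_idx,hash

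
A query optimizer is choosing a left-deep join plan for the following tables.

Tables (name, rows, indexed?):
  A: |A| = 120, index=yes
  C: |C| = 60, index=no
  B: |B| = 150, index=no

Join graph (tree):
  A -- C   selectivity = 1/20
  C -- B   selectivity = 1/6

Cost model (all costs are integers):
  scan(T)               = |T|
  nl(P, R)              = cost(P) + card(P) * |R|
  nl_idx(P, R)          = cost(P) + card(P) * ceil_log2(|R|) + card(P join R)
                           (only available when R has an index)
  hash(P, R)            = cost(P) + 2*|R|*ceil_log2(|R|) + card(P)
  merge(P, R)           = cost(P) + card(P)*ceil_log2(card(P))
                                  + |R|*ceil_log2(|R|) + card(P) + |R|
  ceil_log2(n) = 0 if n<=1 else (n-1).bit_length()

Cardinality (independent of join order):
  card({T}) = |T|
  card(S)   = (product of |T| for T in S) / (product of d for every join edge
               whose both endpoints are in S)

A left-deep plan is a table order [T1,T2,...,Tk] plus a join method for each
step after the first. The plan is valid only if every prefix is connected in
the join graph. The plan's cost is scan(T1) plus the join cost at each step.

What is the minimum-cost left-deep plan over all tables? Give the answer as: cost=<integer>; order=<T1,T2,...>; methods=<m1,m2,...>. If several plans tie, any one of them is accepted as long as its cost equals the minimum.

cost=3600; order=C,A,B; methods=nl_idx,hash

Selinger DP (subsets sized 1..n):
  {A}: scan cost=120, card=120
  {C}: scan cost=60, card=60
  {B}: scan cost=150, card=150
  {AC}: card=360; try (A,nl_idx)→840, (C,hash)→960, (A,merge)→1440, (C,merge)→1500, (A,hash)→1800, (A,nl)→7260 …(+1); best=840 via (A,nl_idx)
  {BC}: card=1500; try (C,hash)→1020, (B,merge)→1830, (C,merge)→1920, (B,hash)→2520, (B,nl)→9060, (C,nl)→9150; best=1020 via (C,hash)
  {ABC}: card=9000; try (B,hash)→3600, (A,hash)→4200, (B,merge)→5790, (A,merge)→19980, (A,nl_idx)→20520, (B,nl)→54840 …(+1); best=3600 via (B,hash)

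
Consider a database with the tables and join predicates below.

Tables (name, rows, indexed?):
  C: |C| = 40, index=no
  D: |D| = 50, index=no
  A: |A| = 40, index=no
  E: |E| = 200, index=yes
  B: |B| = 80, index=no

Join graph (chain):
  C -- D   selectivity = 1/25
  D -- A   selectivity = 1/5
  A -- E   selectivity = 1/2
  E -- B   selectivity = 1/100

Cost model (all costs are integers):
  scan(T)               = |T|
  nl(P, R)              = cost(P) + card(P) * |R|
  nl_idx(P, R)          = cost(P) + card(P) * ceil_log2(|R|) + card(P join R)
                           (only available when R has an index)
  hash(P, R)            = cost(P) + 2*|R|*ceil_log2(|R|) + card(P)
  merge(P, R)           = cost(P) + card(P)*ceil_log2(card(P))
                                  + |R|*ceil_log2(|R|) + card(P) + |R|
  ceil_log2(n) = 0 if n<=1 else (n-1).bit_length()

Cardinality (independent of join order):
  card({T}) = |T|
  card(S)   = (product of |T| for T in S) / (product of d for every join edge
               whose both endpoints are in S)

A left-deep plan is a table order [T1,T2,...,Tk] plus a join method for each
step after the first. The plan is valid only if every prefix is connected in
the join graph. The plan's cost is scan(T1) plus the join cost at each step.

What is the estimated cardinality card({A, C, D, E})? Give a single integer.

Tables in S: A(40), C(40), D(50), E(200)
Edges inside S: C-D(d=25), D-A(d=5), A-E(d=2)
numerator = 40 * 40 * 50 * 200 = 16000000
denominator = 25 * 5 * 2 = 250
card(S) = 16000000 / 250 = 64000

64000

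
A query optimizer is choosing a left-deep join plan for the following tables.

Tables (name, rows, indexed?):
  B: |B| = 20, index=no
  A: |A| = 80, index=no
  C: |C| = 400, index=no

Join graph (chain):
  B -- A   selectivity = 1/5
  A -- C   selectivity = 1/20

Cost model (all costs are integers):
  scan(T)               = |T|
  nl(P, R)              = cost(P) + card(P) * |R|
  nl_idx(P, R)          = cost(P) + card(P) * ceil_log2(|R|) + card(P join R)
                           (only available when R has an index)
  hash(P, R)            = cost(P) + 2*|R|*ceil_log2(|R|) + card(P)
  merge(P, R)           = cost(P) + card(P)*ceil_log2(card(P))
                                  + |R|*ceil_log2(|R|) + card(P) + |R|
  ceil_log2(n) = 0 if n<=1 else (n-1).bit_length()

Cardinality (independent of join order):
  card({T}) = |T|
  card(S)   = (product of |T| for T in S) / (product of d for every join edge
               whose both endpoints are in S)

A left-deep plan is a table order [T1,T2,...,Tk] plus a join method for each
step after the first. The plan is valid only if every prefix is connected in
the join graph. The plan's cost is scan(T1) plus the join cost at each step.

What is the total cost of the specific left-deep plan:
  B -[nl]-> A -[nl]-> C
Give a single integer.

step 1: scan B: cost=20, card=20
step 2: join A via nl
    card(P join A) = 20*80/(5) = 320
    cost = 20 + 20*80 = 1620
step 3: join C via nl
    card(P join C) = 320*400/(20) = 6400
    cost = 1620 + 320*400 = 129620

129620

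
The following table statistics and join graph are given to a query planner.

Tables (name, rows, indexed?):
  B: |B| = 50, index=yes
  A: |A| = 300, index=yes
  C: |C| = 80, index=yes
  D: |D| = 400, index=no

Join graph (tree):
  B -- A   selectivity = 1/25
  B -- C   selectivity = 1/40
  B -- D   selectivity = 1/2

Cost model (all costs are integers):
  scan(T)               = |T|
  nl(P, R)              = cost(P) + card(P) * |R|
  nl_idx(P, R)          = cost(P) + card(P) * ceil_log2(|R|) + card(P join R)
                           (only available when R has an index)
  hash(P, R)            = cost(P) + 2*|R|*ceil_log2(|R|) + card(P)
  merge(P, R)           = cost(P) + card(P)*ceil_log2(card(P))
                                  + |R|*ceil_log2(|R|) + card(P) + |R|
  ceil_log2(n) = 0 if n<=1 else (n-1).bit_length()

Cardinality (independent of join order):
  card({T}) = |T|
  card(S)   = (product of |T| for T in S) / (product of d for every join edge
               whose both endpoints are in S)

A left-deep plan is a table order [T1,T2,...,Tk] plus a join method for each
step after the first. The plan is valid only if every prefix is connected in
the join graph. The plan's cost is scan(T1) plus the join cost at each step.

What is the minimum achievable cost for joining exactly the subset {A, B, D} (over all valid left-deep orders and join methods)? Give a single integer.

Selinger DP over subsets of {A,B,D}:
  {B}: scan cost=50, card=50
  {A}: scan cost=300, card=300
  {D}: scan cost=400, card=400
  {AB}: card=600; try (A,nl_idx)→1100, (B,hash)→1200, (B,nl_idx)→2700, (A,merge)→3400, (B,merge)→3650, (A,hash)→5500 …(+2); best=1100 via (A,nl_idx)
  {BD}: card=10000; try (B,hash)→1400, (D,merge)→4400, (B,merge)→4750, (D,hash)→7300, (B,nl_idx)→12800, (D,nl)→20050 …(+1); best=1400 via (B,hash)
  {ABD}: card=120000; try (D,hash)→8900, (D,merge)→11700, (A,hash)→16800, (A,merge)→154400, (A,nl_idx)→211400, (D,nl)→241100 …(+1); best=8900 via (D,hash)

8900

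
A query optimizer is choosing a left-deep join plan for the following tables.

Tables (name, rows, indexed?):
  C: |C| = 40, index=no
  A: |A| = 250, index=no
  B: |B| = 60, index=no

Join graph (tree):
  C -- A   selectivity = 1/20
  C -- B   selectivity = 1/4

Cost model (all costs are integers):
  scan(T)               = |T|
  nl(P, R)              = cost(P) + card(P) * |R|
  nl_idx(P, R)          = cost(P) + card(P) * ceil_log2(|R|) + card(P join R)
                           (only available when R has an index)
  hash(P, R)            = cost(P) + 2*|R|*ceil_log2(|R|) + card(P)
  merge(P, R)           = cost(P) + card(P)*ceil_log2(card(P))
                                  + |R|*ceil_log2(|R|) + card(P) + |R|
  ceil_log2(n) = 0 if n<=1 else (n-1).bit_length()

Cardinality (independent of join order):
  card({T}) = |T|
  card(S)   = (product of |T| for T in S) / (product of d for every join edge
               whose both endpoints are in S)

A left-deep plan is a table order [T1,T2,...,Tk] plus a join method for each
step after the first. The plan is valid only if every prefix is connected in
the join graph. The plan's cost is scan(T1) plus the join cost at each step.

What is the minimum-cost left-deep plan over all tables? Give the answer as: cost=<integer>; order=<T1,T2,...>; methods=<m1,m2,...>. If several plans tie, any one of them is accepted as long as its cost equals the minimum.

Selinger DP (subsets sized 1..n):
  {C}: scan cost=40, card=40
  {A}: scan cost=250, card=250
  {B}: scan cost=60, card=60
  {AC}: card=500; try (C,hash)→980, (A,merge)→2570, (C,merge)→2780, (A,hash)→4080, (A,nl)→10040, (C,nl)→10250; best=980 via (C,hash)
  {BC}: card=600; try (C,hash)→600, (B,merge)→740, (C,merge)→760, (B,hash)→800, (B,nl)→2440, (C,nl)→2460; best=600 via (C,hash)
  {ABC}: card=7500; try (B,hash)→2200, (A,hash)→5200, (B,merge)→6400, (A,merge)→9450, (B,nl)→30980, (A,nl)→150600; best=2200 via (B,hash)

cost=2200; order=A,C,B; methods=hash,hash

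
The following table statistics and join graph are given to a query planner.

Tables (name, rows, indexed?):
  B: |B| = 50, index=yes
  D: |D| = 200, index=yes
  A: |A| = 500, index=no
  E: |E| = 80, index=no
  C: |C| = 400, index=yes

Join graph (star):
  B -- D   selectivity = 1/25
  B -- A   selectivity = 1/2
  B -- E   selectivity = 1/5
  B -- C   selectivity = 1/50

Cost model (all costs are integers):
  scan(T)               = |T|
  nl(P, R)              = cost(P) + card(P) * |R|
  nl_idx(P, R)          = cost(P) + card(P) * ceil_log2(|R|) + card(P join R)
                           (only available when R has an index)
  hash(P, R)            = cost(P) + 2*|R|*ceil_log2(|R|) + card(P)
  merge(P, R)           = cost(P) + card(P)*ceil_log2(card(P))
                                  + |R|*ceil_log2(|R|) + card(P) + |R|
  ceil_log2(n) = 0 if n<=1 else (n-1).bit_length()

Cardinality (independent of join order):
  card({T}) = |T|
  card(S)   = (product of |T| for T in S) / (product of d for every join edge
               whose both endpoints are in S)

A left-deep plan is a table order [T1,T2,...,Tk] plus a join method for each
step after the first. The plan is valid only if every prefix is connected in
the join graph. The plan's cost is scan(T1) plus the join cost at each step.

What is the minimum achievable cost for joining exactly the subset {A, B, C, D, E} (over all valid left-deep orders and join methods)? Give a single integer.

Selinger DP over subsets of {A,B,C,D,E}:
  {B}: scan cost=50, card=50
  {D}: scan cost=200, card=200
  {A}: scan cost=500, card=500
  {E}: scan cost=80, card=80
  {C}: scan cost=400, card=400
  {BD}: card=400; try (D,nl_idx)→850, (B,hash)→1000, (B,nl_idx)→1800, (D,merge)→2200, (B,merge)→2350, (D,hash)→3300 …(+2); best=850 via (D,nl_idx)
  {AB}: card=12500; try (B,hash)→1600, (A,merge)→5400, (B,merge)→5850, (A,hash)→9100, (B,nl_idx)→16000, (A,nl)→25050 …(+1); best=1600 via (B,hash)
  {BE}: card=800; try (B,hash)→760, (E,merge)→1040, (B,merge)→1070, (E,hash)→1220, (B,nl_idx)→1360, (E,nl)→4050 …(+1); best=760 via (B,hash)
  {BC}: card=400; try (C,nl_idx)→900, (B,hash)→1400, (B,nl_idx)→3200, (C,merge)→4400, (B,merge)→4750, (C,hash)→7300 …(+2); best=900 via (C,nl_idx)
  {ABD}: card=100000; try (A,merge)→9850, (A,hash)→10250, (D,hash)→17300, (D,merge)→190900, (A,nl)→200850, (D,nl_idx)→201600 …(+1); best=9850 via (A,merge)
  {BDE}: card=6400; try (E,hash)→2370, (D,hash)→4760, (E,merge)→5490, (D,merge)→11360, (D,nl_idx)→13560, (E,nl)→32850 …(+1); best=2370 via (E,hash)
  {BCD}: card=3200; try (D,hash)→4500, (D,merge)→6700, (D,nl_idx)→7300, (C,nl_idx)→7650, (C,hash)→8450, (C,merge)→8850 …(+2); best=4500 via (D,hash)
  {ABE}: card=200000; try (A,hash)→10560, (A,merge)→14560, (E,hash)→15220, (E,merge)→189740, (A,nl)→400760, (E,nl)→1001600; best=10560 via (A,hash)
  {ABC}: card=100000; try (A,merge)→9900, (A,hash)→10300, (C,hash)→21300, (C,merge)→193100, (A,nl)→200900, (C,nl_idx)→214100 …(+1); best=9900 via (A,merge)
  {BCE}: card=6400; try (E,hash)→2420, (E,merge)→5540, (C,hash)→8760, (C,merge)→13560, (C,nl_idx)→14360, (E,nl)→32900 …(+1); best=2420 via (E,hash)
  {ABDE}: card=1600000; try (A,hash)→17770, (A,merge)→96970, (E,hash)→110970, (D,hash)→213760, (E,merge)→1810490, (A,nl)→3202370 …(+4); best=17770 via (A,hash)
  {ABCD}: card=800000; try (A,hash)→16700, (A,merge)→51100, (D,hash)→113100, (C,hash)→117050, (A,nl)→1604500, (D,nl_idx)→1609900 …(+5); best=16700 via (A,hash)
  {BCDE}: card=51200; try (E,hash)→8820, (D,hash)→12020, (C,hash)→15970, (E,merge)→46740, (D,merge)→93820, (C,merge)→95970 …(+5); best=8820 via (E,hash)
  {ABCE}: card=1600000; try (A,hash)→17820, (A,merge)→97020, (E,hash)→111020, (C,hash)→217760, (E,merge)→1810540, (A,nl)→3202420 …(+4); best=17820 via (A,hash)
  {ABCDE}: card=12800000; try (A,hash)→69020, (E,hash)→817820, (A,merge)→884220, (D,hash)→1621020, (C,hash)→1624970, (E,merge)→16817340 …(+8); best=69020 via (A,hash)

69020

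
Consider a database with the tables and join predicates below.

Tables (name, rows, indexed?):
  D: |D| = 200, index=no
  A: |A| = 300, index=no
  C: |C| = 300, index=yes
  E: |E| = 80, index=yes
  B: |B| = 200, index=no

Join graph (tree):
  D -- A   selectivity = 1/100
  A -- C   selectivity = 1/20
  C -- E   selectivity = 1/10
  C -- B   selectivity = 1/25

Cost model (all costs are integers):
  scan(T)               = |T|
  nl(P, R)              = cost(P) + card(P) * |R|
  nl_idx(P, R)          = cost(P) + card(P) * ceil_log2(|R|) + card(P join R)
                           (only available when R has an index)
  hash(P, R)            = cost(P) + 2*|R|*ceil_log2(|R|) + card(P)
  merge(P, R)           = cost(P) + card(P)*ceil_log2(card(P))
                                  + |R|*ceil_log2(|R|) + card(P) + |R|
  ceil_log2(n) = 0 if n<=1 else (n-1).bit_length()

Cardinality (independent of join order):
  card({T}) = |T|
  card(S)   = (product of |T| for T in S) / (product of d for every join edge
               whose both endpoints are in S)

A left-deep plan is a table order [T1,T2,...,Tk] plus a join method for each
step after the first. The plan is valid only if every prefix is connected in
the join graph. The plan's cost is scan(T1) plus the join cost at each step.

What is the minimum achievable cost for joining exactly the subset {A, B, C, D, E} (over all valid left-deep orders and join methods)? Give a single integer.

Selinger DP over subsets of {A,B,C,D,E}:
  {D}: scan cost=200, card=200
  {A}: scan cost=300, card=300
  {C}: scan cost=300, card=300
  {E}: scan cost=80, card=80
  {B}: scan cost=200, card=200
  {AD}: card=600; try (D,hash)→3800, (A,merge)→5000, (D,merge)→5100, (A,hash)→5800, (A,nl)→60200, (D,nl)→60300; best=3800 via (D,hash)
  {AC}: card=4500; try (C,hash)→6000, (A,hash)→6000, (C,merge)→6300, (A,merge)→6300, (C,nl_idx)→7500, (C,nl)→90300 …(+1); best=6000 via (C,hash)
  {CE}: card=2400; try (E,hash)→1720, (C,nl_idx)→3200, (C,merge)→3720, (E,merge)→3940, (E,nl_idx)→4800, (C,hash)→5560 …(+2); best=1720 via (E,hash)
  {BC}: card=2400; try (B,hash)→3800, (C,nl_idx)→4400, (C,merge)→5000, (B,merge)→5100, (C,hash)→5800, (C,nl)→60200 …(+1); best=3800 via (B,hash)
  {ACD}: card=9000; try (C,hash)→9800, (C,merge)→13400, (D,hash)→13700, (C,nl_idx)→18200, (D,merge)→70800, (C,nl)→183800 …(+1); best=9800 via (C,hash)
  {ACE}: card=36000; try (A,hash)→9520, (E,hash)→11620, (A,merge)→35920, (E,merge)→69640, (E,nl_idx)→73500, (E,nl)→366000 …(+1); best=9520 via (A,hash)
  {ABC}: card=36000; try (A,hash)→11600, (B,hash)→13700, (A,merge)→38000, (B,merge)→70800, (A,nl)→723800, (B,nl)→906000; best=11600 via (A,hash)
  {BCE}: card=19200; try (E,hash)→7320, (B,hash)→7320, (B,merge)→34720, (E,merge)→35640, (E,nl_idx)→39800, (E,nl)→195800 …(+1); best=7320 via (E,hash)
  {ACDE}: card=72000; try (E,hash)→19920, (D,hash)→48720, (E,nl_idx)→144800, (E,merge)→145440, (D,merge)→623320, (E,nl)→729800 …(+1); best=19920 via (E,hash)
  {ABCD}: card=72000; try (B,hash)→22000, (D,hash)→50800, (B,merge)→146600, (D,merge)→625400, (B,nl)→1809800, (D,nl)→7211600; best=22000 via (B,hash)
  {ABCE}: card=288000; try (A,hash)→31920, (E,hash)→48720, (B,hash)→48720, (A,merge)→317520, (E,nl_idx)→551600, (B,merge)→623320 …(+4); best=31920 via (A,hash)
  {ABCDE}: card=576000; try (E,hash)→95120, (B,hash)→95120, (D,hash)→323120, (E,nl_idx)→1102000, (B,merge)→1317720, (E,merge)→1318640 …(+4); best=95120 via (E,hash)

95120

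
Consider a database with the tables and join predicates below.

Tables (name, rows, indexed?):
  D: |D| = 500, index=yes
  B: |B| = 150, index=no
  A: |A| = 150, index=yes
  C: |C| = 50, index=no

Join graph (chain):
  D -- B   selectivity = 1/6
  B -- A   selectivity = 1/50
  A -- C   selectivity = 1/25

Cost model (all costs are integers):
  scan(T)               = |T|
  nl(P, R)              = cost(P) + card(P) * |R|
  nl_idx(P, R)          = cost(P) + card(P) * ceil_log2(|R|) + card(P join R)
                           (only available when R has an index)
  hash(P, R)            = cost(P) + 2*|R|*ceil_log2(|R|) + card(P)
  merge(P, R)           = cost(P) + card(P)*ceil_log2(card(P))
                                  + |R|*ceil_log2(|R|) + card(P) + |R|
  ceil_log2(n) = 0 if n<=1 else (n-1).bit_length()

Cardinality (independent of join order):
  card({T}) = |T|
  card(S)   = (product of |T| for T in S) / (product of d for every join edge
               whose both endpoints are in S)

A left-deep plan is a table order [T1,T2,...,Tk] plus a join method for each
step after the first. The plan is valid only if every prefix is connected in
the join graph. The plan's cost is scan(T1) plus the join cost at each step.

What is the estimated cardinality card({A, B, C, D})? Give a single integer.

Tables in S: A(150), B(150), C(50), D(500)
Edges inside S: D-B(d=6), B-A(d=50), A-C(d=25)
numerator = 150 * 150 * 50 * 500 = 562500000
denominator = 6 * 50 * 25 = 7500
card(S) = 562500000 / 7500 = 75000

75000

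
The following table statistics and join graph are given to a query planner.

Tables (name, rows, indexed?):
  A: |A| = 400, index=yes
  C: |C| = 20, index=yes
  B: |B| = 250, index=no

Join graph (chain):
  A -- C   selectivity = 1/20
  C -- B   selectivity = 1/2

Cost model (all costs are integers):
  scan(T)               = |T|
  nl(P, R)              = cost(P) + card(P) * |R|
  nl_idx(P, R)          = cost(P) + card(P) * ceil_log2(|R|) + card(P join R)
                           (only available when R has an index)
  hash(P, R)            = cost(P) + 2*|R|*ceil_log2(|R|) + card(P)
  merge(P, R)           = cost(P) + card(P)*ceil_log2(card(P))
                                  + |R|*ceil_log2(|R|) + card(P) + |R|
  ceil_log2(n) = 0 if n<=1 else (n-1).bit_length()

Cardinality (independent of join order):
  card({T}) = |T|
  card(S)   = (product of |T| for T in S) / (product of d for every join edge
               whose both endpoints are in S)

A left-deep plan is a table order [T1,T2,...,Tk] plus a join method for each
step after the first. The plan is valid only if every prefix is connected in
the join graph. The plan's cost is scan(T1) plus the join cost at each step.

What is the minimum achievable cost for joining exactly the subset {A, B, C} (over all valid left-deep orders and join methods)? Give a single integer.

5000

Selinger DP over subsets of {A,B,C}:
  {A}: scan cost=400, card=400
  {C}: scan cost=20, card=20
  {B}: scan cost=250, card=250
  {AC}: card=400; try (A,nl_idx)→600, (C,hash)→1000, (C,nl_idx)→2800, (A,merge)→4140, (C,merge)→4520, (A,hash)→7240 …(+2); best=600 via (A,nl_idx)
  {BC}: card=2500; try (C,hash)→700, (B,merge)→2390, (C,merge)→2620, (C,nl_idx)→4000, (B,hash)→4040, (B,nl)→5020 …(+1); best=700 via (C,hash)
  {ABC}: card=50000; try (B,hash)→5000, (B,merge)→6850, (A,hash)→10400, (A,merge)→37200, (A,nl_idx)→73200, (B,nl)→100600 …(+1); best=5000 via (B,hash)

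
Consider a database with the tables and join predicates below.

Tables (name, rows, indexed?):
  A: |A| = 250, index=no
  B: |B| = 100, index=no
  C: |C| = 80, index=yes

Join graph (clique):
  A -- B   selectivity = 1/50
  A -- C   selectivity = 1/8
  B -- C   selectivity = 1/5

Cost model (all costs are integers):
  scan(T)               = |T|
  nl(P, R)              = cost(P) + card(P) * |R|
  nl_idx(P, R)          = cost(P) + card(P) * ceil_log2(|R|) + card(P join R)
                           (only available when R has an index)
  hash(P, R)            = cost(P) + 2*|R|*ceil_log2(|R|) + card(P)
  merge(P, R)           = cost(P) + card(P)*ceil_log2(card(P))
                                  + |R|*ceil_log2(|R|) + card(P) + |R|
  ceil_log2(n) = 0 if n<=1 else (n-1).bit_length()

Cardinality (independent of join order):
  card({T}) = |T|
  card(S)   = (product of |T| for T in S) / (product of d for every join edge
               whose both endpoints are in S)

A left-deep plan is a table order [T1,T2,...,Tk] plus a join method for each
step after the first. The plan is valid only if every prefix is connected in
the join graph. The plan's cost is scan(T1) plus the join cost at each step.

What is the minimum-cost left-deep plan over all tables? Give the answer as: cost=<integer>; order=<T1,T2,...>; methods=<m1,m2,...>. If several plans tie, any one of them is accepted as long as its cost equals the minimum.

Selinger DP (subsets sized 1..n):
  {A}: scan cost=250, card=250
  {B}: scan cost=100, card=100
  {C}: scan cost=80, card=80
  {AB}: card=500; try (B,hash)→1900, (A,merge)→3150, (B,merge)→3300, (A,hash)→4200, (A,nl)→25100, (B,nl)→25250; best=1900 via (B,hash)
  {AC}: card=2500; try (C,hash)→1620, (A,merge)→2970, (C,merge)→3140, (A,hash)→4160, (C,nl_idx)→4500, (A,nl)→20080 …(+1); best=1620 via (C,hash)
  {BC}: card=1600; try (C,hash)→1320, (B,merge)→1520, (C,merge)→1540, (B,hash)→1560, (C,nl_idx)→2400, (B,nl)→8080 …(+1); best=1320 via (C,hash)
  {ABC}: card=1000; try (C,hash)→3520, (B,hash)→5520, (C,nl_idx)→6400, (A,hash)→6920, (C,merge)→7540, (A,merge)→22770 …(+4); best=3520 via (C,hash)

cost=3520; order=A,B,C; methods=hash,hash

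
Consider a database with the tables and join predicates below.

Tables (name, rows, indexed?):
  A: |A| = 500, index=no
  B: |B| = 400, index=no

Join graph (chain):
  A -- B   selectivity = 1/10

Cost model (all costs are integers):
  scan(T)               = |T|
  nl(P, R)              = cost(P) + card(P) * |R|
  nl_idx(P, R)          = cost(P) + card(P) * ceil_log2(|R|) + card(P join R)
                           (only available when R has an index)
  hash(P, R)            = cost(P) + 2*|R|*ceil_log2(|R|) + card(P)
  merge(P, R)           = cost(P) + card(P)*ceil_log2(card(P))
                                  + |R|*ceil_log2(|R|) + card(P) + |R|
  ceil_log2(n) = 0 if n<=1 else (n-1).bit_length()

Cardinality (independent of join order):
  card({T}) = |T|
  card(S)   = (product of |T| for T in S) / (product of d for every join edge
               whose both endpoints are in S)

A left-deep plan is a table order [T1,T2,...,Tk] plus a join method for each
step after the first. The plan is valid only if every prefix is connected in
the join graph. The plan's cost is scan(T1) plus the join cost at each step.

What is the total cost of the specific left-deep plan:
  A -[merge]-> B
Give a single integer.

step 1: scan A: cost=500, card=500
step 2: join B via merge
    card(P join B) = 500*400/(10) = 20000
    cost = 500 + 500*9 + 400*9 + 500 + 400 = 9500

9500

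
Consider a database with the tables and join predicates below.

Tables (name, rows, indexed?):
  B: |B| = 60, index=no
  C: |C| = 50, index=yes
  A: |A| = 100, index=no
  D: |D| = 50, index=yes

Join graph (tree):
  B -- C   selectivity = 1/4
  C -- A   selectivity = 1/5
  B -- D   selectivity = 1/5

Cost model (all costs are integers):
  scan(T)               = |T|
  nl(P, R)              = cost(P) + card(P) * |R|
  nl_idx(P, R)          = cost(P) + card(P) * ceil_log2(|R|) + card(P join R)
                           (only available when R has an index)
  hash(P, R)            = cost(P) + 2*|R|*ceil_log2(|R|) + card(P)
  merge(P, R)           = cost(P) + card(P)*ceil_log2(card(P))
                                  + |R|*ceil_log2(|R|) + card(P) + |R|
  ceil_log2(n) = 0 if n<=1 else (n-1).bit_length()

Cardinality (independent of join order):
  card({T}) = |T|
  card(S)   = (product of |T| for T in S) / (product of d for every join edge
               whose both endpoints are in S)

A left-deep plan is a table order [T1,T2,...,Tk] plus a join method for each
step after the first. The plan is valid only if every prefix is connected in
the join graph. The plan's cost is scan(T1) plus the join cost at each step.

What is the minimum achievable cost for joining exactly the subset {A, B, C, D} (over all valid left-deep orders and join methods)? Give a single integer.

Selinger DP over subsets of {A,B,C,D}:
  {B}: scan cost=60, card=60
  {C}: scan cost=50, card=50
  {A}: scan cost=100, card=100
  {D}: scan cost=50, card=50
  {BC}: card=750; try (C,hash)→720, (B,hash)→820, (B,merge)→820, (C,merge)→830, (C,nl_idx)→1170, (B,nl)→3050 …(+1); best=720 via (C,hash)
  {BD}: card=600; try (D,hash)→720, (B,hash)→820, (B,merge)→820, (D,merge)→830, (D,nl_idx)→1020, (B,nl)→3050 …(+1); best=720 via (D,hash)
  {AC}: card=1000; try (C,hash)→800, (A,merge)→1200, (C,merge)→1250, (A,hash)→1500, (C,nl_idx)→1700, (A,nl)→5050 …(+1); best=800 via (C,hash)
  {ABC}: card=15000; try (B,hash)→2520, (A,hash)→2870, (A,merge)→9770, (B,merge)→12220, (B,nl)→60800, (A,nl)→75720; best=2520 via (B,hash)
  {BCD}: card=7500; try (C,hash)→1920, (D,hash)→2070, (C,merge)→7670, (D,merge)→9320, (C,nl_idx)→11820, (D,nl_idx)→12720 …(+2); best=1920 via (C,hash)
  {ABCD}: card=150000; try (A,hash)→10820, (D,hash)→18120, (A,merge)→107720, (D,merge)→227870, (D,nl_idx)→242520, (A,nl)→751920 …(+1); best=10820 via (A,hash)

10820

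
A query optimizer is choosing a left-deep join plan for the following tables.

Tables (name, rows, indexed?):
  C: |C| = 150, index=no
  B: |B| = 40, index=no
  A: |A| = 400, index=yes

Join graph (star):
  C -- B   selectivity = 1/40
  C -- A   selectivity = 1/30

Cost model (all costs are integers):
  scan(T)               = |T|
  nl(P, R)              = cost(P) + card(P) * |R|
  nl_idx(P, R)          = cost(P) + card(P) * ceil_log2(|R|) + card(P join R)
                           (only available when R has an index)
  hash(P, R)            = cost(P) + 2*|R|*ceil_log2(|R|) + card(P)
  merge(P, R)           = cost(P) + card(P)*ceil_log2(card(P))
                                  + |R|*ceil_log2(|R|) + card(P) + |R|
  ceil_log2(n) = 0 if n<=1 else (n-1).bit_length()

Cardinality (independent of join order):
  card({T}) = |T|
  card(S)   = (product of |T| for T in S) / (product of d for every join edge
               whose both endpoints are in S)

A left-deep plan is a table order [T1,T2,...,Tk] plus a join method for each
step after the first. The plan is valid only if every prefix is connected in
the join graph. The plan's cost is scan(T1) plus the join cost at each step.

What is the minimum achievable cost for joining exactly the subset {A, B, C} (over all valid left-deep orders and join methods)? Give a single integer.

Selinger DP over subsets of {A,B,C}:
  {C}: scan cost=150, card=150
  {B}: scan cost=40, card=40
  {A}: scan cost=400, card=400
  {BC}: card=150; try (B,hash)→780, (C,merge)→1670, (B,merge)→1780, (C,hash)→2480, (C,nl)→6040, (B,nl)→6150; best=780 via (B,hash)
  {AC}: card=2000; try (C,hash)→3200, (A,nl_idx)→3500, (A,merge)→5500, (C,merge)→5750, (A,hash)→7500, (A,nl)→60150 …(+1); best=3200 via (C,hash)
  {ABC}: card=2000; try (A,nl_idx)→4130, (B,hash)→5680, (A,merge)→6130, (A,hash)→8130, (B,merge)→27480, (A,nl)→60780 …(+1); best=4130 via (A,nl_idx)

4130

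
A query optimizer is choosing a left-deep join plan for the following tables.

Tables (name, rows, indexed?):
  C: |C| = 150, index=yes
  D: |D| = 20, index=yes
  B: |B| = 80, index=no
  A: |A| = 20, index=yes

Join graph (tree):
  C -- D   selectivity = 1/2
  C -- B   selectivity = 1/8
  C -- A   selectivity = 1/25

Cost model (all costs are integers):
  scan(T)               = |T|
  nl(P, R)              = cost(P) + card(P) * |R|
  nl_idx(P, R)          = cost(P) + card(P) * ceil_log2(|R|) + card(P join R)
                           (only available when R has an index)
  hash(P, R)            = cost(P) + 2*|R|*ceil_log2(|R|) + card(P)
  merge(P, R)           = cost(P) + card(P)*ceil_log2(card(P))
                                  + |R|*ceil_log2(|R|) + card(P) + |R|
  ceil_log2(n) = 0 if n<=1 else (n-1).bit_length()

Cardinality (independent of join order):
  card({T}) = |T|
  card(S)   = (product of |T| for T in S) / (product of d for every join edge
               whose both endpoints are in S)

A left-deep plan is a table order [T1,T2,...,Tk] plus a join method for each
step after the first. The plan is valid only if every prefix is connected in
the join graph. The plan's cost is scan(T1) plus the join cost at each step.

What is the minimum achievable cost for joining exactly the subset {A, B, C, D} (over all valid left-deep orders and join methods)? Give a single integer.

2940

Selinger DP over subsets of {A,B,C,D}:
  {C}: scan cost=150, card=150
  {D}: scan cost=20, card=20
  {B}: scan cost=80, card=80
  {A}: scan cost=20, card=20
  {CD}: card=1500; try (D,hash)→500, (C,merge)→1490, (D,merge)→1620, (C,nl_idx)→1680, (D,nl_idx)→2400, (C,hash)→2440 …(+2); best=500 via (D,hash)
  {BC}: card=1500; try (B,hash)→1420, (C,merge)→2070, (B,merge)→2140, (C,nl_idx)→2220, (C,hash)→2560, (C,nl)→12080 …(+1); best=1420 via (B,hash)
  {AC}: card=120; try (C,nl_idx)→300, (A,hash)→500, (A,nl_idx)→1020, (C,merge)→1490, (A,merge)→1620, (C,hash)→2440 …(+2); best=300 via (C,nl_idx)
  {BCD}: card=15000; try (D,hash)→3120, (B,hash)→3120, (B,merge)→19140, (D,merge)→19540, (D,nl_idx)→23920, (D,nl)→31420 …(+1); best=3120 via (D,hash)
  {ACD}: card=1200; try (D,hash)→620, (D,merge)→1380, (D,nl_idx)→2100, (A,hash)→2200, (D,nl)→2700, (A,nl_idx)→9200 …(+2); best=620 via (D,hash)
  {ABC}: card=1200; try (B,hash)→1540, (B,merge)→1900, (A,hash)→3120, (B,nl)→9900, (A,nl_idx)→10120, (A,merge)→19540 …(+1); best=1540 via (B,hash)
  {ABCD}: card=12000; try (D,hash)→2940, (B,hash)→2940, (B,merge)→15660, (D,merge)→16060, (A,hash)→18320, (D,nl_idx)→19540 …(+5); best=2940 via (D,hash)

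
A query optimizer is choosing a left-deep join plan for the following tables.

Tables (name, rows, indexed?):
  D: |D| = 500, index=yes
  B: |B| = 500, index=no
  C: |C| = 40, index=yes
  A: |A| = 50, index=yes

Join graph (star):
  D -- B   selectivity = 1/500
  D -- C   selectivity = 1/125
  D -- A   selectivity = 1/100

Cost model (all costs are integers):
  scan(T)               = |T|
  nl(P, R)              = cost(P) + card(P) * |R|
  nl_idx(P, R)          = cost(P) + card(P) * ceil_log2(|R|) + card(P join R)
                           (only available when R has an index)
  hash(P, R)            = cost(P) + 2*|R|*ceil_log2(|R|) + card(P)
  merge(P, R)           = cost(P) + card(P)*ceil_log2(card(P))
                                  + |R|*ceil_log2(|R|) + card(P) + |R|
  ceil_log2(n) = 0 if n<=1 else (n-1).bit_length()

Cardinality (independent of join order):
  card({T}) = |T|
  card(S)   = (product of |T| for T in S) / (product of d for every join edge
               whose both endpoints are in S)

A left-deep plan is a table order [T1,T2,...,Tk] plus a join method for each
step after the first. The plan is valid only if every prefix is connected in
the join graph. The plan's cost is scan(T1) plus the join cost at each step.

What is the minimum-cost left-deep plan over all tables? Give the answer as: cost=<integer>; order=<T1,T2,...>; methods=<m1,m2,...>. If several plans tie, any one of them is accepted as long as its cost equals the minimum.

cost=6960; order=C,D,A,B; methods=nl_idx,hash,merge

Selinger DP (subsets sized 1..n):
  {D}: scan cost=500, card=500
  {B}: scan cost=500, card=500
  {C}: scan cost=40, card=40
  {A}: scan cost=50, card=50
  {BD}: card=500; try (D,nl_idx)→5500, (D,hash)→10000, (B,hash)→10000, (D,merge)→10500, (B,merge)→10500, (D,nl)→250500 …(+1); best=5500 via (D,nl_idx)
  {CD}: card=160; try (D,nl_idx)→560, (C,hash)→1480, (C,nl_idx)→3660, (D,merge)→5320, (C,merge)→5780, (D,hash)→9080 …(+2); best=560 via (D,nl_idx)
  {AD}: card=250; try (D,nl_idx)→750, (A,hash)→1600, (A,nl_idx)→3750, (D,merge)→5400, (A,merge)→5850, (D,hash)→9100 …(+2); best=750 via (D,nl_idx)
  {BCD}: card=160; try (C,hash)→6480, (B,merge)→7000, (C,nl_idx)→8660, (B,hash)→9720, (C,merge)→10780, (C,nl)→25500 …(+1); best=6480 via (C,hash)
  {ABD}: card=250; try (A,hash)→6600, (B,merge)→8000, (A,nl_idx)→8750, (B,hash)→10000, (A,merge)→10850, (A,nl)→30500 …(+1); best=6600 via (A,hash)
  {ACD}: card=80; try (A,hash)→1320, (C,hash)→1480, (A,nl_idx)→1600, (C,nl_idx)→2330, (A,merge)→2350, (C,merge)→3280 …(+2); best=1320 via (A,hash)
  {ABCD}: card=80; try (B,merge)→6960, (A,hash)→7240, (C,hash)→7330, (A,nl_idx)→7520, (C,nl_idx)→8180, (A,merge)→8270 …(+5); best=6960 via (B,merge)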